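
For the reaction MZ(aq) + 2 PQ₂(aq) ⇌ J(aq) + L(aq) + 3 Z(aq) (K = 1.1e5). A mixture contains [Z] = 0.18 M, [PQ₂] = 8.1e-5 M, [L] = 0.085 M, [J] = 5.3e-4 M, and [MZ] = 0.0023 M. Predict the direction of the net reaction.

Q = [J]·[L]·[Z]³ / ([MZ]·[PQ₂]²) = (5.3e-4)·(0.085)·(0.18)³ / ((0.0023)·(8.1e-5)²) = 17000
Q = 17000 < K = 1.1e5, so the forward reaction proceeds.

forward (toward products)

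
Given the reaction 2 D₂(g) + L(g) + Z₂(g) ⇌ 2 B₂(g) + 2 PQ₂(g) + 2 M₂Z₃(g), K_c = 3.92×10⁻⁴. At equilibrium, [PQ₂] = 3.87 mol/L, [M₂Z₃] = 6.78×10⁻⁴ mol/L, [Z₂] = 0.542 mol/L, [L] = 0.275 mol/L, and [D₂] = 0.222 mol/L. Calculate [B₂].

At equilibrium, K_c = [B₂]²·[PQ₂]²·[M₂Z₃]² / ([D₂]²·[L]·[Z₂]) = 3.92×10⁻⁴.
([B₂])²·(3.87)²·(6.78×10⁻⁴)² / ((0.222)²·(0.275)·(0.542)) = 3.92×10⁻⁴
[B₂]² = 0.418 ⇒ [B₂] = 0.647 mol/L

[B₂] = 0.647 mol/L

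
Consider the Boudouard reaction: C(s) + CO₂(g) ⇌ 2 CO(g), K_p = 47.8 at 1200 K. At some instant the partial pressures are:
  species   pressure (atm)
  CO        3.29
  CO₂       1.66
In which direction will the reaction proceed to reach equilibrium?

(C is a pure solid — omitted from Q_p.)
Q_p = P(CO)² / P(CO₂) = (3.29)² / (1.66) = 6.52
Q_p = 6.52 < K_p = 47.8, so the forward reaction proceeds.

to the right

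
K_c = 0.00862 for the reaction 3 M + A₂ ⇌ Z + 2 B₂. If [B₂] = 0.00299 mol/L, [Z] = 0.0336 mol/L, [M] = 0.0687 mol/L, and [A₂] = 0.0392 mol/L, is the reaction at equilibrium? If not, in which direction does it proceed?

Q_c = [Z]·[B₂]² / ([M]³·[A₂]) = (0.0336)·(0.00299)² / ((0.0687)³·(0.0392)) = 0.0236
Q_c = 0.0236 > K_c = 0.00862, so the reverse reaction proceeds.

to the left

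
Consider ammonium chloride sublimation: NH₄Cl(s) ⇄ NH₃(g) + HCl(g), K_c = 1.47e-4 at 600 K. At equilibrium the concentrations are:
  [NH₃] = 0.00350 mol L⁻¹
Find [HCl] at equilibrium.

[HCl] = 0.0420 mol L⁻¹

(NH₄Cl is a pure solid — omitted from K_c.)
At equilibrium, K_c = [NH₃]·[HCl] = 1.47e-4.
(0.00350)·([HCl]) = 1.47e-4
[HCl] = 0.0420 mol L⁻¹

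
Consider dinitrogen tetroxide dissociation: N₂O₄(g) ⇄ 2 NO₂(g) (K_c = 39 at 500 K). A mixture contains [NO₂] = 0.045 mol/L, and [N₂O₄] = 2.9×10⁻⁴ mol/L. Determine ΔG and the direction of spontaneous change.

ΔG = -7.15 kJ/mol; the forward reaction is spontaneous

Q_c = [NO₂]² / [N₂O₄] = (0.045)² / (2.9×10⁻⁴) = 6.98
ΔG = RT ln(Q_c/K_c) = (8.314 J mol⁻¹ K⁻¹)(500 K) × ln(6.98/39)
   = (4.157 kJ/mol)(-1.721) = -7.15 kJ/mol
ΔG < 0, so the forward reaction is spontaneous (proceeds forward).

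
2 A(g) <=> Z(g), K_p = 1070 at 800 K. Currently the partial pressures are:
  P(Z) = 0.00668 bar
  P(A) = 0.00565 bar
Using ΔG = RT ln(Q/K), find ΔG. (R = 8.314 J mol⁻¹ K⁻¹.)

ΔG = -10.9 kJ/mol

Q_p = P(Z) / P(A)² = (0.00668) / (0.00565)² = 209
ΔG = RT ln(Q_p/K_p) = (8.314 J mol⁻¹ K⁻¹)(800 K) × ln(209/1070)
   = (6.651 kJ/mol)(-1.633) = -10.9 kJ/mol
ΔG < 0, so the forward reaction is spontaneous (proceeds forward).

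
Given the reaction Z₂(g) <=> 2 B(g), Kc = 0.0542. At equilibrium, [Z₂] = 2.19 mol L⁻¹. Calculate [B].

At equilibrium, Kc = [B]² / [Z₂] = 0.0542.
([B])² / (2.19) = 0.0542
[B]² = 0.119 ⇒ [B] = 0.345 mol L⁻¹

[B] = 0.345 mol L⁻¹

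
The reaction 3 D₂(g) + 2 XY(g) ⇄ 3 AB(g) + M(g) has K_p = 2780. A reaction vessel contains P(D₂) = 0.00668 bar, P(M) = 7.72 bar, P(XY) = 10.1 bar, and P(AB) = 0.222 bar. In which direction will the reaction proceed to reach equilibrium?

neither direction; the system is at equilibrium

Q_p = P(AB)³·P(M) / (P(D₂)³·P(XY)²) = (0.222)³·(7.72) / ((0.00668)³·(10.1)²) = 2780
Q_p = 2780 = K_p, so the system is already at equilibrium.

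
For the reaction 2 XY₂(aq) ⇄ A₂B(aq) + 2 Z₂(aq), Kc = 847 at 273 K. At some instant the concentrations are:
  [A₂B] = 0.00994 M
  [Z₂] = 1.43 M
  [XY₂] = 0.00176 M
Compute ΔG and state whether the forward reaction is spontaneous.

ΔG = 4.65 kJ/mol; the forward reaction is non-spontaneous

Qc = [A₂B]·[Z₂]² / [XY₂]² = (0.00994)·(1.43)² / (0.00176)² = 6560
ΔG = RT ln(Qc/Kc) = (8.314 J mol⁻¹ K⁻¹)(273 K) × ln(6560/847)
   = (2.270 kJ/mol)(2.047) = 4.65 kJ/mol
ΔG > 0, so the forward reaction is non-spontaneous (proceeds in reverse).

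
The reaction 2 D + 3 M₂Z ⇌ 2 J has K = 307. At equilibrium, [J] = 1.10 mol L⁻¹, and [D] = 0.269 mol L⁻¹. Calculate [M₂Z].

At equilibrium, K = [J]² / ([D]²·[M₂Z]³) = 307.
(1.10)² / ((0.269)²·([M₂Z])³) = 307
[M₂Z]³ = 0.0545 ⇒ [M₂Z] = 0.379 mol L⁻¹

[M₂Z] = 0.379 mol L⁻¹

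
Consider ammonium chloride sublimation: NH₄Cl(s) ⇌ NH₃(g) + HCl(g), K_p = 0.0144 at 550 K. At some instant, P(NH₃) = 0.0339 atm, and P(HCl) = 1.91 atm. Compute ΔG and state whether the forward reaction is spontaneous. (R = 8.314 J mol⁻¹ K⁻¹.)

(NH₄Cl is a pure solid — omitted from Q_p.)
Q_p = P(NH₃)·P(HCl) = (0.0339)·(1.91) = 0.0647
ΔG = RT ln(Q_p/K_p) = (8.314 J mol⁻¹ K⁻¹)(550 K) × ln(0.0647/0.0144)
   = (4.573 kJ/mol)(1.503) = 6.87 kJ/mol
ΔG > 0, so the forward reaction is non-spontaneous (proceeds in reverse).

ΔG = 6.87 kJ/mol; the forward reaction is non-spontaneous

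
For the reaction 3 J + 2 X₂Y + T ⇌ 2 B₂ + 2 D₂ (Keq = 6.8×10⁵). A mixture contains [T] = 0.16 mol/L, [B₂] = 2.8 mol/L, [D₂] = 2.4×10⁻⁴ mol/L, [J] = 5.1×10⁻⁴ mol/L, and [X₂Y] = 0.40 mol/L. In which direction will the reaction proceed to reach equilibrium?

Q = [B₂]²·[D₂]² / ([J]³·[X₂Y]²·[T]) = (2.8)²·(2.4×10⁻⁴)² / ((5.1×10⁻⁴)³·(0.40)²·(0.16)) = 1.3×10⁵
Q = 1.3×10⁵ < Keq = 6.8×10⁵, so the forward reaction proceeds.

in the forward direction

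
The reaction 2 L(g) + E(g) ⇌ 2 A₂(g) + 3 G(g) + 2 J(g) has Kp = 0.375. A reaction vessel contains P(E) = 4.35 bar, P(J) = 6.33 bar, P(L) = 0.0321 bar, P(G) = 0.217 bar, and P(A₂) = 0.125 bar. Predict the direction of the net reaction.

Qp = P(A₂)²·P(G)³·P(J)² / (P(L)²·P(E)) = (0.125)²·(0.217)³·(6.33)² / ((0.0321)²·(4.35)) = 1.43
Qp = 1.43 > Kp = 0.375, so the reverse reaction proceeds.

to the left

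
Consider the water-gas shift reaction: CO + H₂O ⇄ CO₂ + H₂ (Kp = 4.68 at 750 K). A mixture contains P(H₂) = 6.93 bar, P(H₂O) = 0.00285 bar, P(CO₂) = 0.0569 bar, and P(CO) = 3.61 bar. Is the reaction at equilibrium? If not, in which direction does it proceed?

reverse (toward reactants)

Qp = P(CO₂)·P(H₂) / (P(CO)·P(H₂O)) = (0.0569)·(6.93) / ((3.61)·(0.00285)) = 38.3
Qp = 38.3 > Kp = 4.68, so the reverse reaction proceeds.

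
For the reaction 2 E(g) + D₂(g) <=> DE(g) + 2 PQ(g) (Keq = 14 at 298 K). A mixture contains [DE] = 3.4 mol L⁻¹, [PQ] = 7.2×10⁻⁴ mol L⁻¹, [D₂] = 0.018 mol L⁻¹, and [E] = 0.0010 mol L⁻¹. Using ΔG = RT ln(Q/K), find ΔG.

Q = [DE]·[PQ]² / ([E]²·[D₂]) = (3.4)·(7.2×10⁻⁴)² / ((0.0010)²·(0.018)) = 97.9
ΔG = RT ln(Q/Keq) = (8.314 J mol⁻¹ K⁻¹)(298 K) × ln(97.9/14)
   = (2.478 kJ/mol)(1.945) = 4.82 kJ/mol
ΔG > 0, so the forward reaction is non-spontaneous (proceeds in reverse).

ΔG = 4.82 kJ/mol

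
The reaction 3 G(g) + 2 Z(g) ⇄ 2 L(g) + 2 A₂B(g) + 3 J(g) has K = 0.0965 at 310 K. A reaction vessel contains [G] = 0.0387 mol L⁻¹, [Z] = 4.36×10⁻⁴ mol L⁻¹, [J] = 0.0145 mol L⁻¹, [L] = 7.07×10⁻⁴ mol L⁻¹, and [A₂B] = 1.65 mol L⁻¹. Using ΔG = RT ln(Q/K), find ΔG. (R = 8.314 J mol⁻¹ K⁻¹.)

Q = [L]²·[A₂B]²·[J]³ / ([G]³·[Z]²) = (7.07×10⁻⁴)²·(1.65)²·(0.0145)³ / ((0.0387)³·(4.36×10⁻⁴)²) = 0.377
ΔG = RT ln(Q/K) = (8.314 J mol⁻¹ K⁻¹)(310 K) × ln(0.377/0.0965)
   = (2.577 kJ/mol)(1.363) = 3.51 kJ/mol
ΔG > 0, so the forward reaction is non-spontaneous (proceeds in reverse).

ΔG = 3.51 kJ/mol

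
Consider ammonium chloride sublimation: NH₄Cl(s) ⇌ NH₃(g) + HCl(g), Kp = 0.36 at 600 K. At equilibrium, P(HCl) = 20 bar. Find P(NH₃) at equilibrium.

(NH₄Cl is a pure solid — omitted from Kp.)
At equilibrium, Kp = P(NH₃)·P(HCl) = 0.36.
(P(NH₃))·(20) = 0.36
P(NH₃) = 0.0180 = 0.018 bar

P(NH₃) = 0.018 bar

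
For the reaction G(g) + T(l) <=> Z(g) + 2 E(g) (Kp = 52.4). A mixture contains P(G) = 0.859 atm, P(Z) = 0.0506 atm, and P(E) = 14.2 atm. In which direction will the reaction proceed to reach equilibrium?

(T is a pure liquid — omitted from Qp.)
Qp = P(Z)·P(E)² / P(G) = (0.0506)·(14.2)² / (0.859) = 11.9
Qp = 11.9 < Kp = 52.4, so the forward reaction proceeds.

in the forward direction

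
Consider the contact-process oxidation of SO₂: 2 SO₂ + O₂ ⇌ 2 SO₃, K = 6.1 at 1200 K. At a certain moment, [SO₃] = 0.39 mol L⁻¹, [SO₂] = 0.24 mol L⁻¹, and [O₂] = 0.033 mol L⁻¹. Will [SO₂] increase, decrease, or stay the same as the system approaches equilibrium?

increase

Q = [SO₃]² / ([SO₂]²·[O₂]) = (0.39)² / ((0.24)²·(0.033)) = 80
Q = 80 > K = 6.1: net reverse reaction.
SO₂ is a reactant, so it increases.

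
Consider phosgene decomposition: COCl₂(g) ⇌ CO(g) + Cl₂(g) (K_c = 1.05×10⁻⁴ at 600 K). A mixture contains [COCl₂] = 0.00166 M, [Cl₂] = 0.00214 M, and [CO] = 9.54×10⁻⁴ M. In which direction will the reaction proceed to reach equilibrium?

reverse (toward reactants)

Q_c = [CO]·[Cl₂] / [COCl₂] = (9.54×10⁻⁴)·(0.00214) / (0.00166) = 0.00123
Q_c = 0.00123 > K_c = 1.05×10⁻⁴, so the reverse reaction proceeds.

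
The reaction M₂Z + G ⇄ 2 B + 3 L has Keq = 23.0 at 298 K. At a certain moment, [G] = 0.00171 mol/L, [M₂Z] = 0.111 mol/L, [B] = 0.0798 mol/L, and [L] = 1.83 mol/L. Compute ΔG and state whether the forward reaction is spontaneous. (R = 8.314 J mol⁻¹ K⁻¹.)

Q = [B]²·[L]³ / ([M₂Z]·[G]) = (0.0798)²·(1.83)³ / ((0.111)·(0.00171)) = 206
ΔG = RT ln(Q/Keq) = (8.314 J mol⁻¹ K⁻¹)(298 K) × ln(206/23.0)
   = (2.478 kJ/mol)(2.192) = 5.43 kJ/mol
ΔG > 0, so the forward reaction is non-spontaneous (proceeds in reverse).

ΔG = 5.43 kJ/mol; the forward reaction is non-spontaneous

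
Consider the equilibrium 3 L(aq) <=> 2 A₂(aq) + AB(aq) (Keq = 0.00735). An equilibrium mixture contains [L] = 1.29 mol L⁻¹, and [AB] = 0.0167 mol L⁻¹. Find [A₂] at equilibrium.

[A₂] = 0.972 mol L⁻¹

At equilibrium, Keq = [A₂]²·[AB] / [L]³ = 0.00735.
([A₂])²·(0.0167) / (1.29)³ = 0.00735
[A₂]² = 0.945 ⇒ [A₂] = 0.972 mol L⁻¹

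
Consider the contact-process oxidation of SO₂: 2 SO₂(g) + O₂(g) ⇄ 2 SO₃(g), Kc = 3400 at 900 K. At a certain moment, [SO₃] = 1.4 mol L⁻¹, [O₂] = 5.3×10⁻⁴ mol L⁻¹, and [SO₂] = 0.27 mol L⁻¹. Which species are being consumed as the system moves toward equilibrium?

SO₃ (products)

Qc = [SO₃]² / ([SO₂]²·[O₂]) = (1.4)² / ((0.27)²·(5.3×10⁻⁴)) = 51000
Qc = 51000 > Kc = 3400: net reverse reaction.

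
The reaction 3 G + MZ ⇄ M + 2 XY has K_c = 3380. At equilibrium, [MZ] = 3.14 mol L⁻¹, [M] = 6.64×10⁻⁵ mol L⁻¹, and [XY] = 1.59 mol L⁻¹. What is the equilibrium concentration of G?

[G] = 0.00251 mol L⁻¹

At equilibrium, K_c = [M]·[XY]² / ([G]³·[MZ]) = 3380.
(6.64×10⁻⁵)·(1.59)² / (([G])³·(3.14)) = 3380
[G]³ = 1.58×10⁻⁸ ⇒ [G] = 0.00251 mol L⁻¹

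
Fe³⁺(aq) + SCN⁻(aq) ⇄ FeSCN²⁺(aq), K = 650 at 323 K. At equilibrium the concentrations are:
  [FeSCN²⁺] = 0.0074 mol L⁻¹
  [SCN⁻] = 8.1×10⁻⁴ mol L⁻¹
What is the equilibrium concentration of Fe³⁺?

At equilibrium, K = [FeSCN²⁺] / ([Fe³⁺]·[SCN⁻]) = 650.
(0.0074) / (([Fe³⁺])·(8.1×10⁻⁴)) = 650
[Fe³⁺] = 0.0141 = 0.014 mol L⁻¹

[Fe³⁺] = 0.014 mol L⁻¹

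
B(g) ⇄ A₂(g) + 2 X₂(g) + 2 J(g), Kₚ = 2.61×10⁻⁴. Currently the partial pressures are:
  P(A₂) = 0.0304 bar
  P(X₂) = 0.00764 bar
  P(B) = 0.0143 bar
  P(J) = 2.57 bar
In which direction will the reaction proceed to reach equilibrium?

Qₚ = P(A₂)·P(X₂)²·P(J)² / P(B) = (0.0304)·(0.00764)²·(2.57)² / (0.0143) = 8.20×10⁻⁴
Qₚ = 8.20×10⁻⁴ > Kₚ = 2.61×10⁻⁴, so the reverse reaction proceeds.

reverse (toward reactants)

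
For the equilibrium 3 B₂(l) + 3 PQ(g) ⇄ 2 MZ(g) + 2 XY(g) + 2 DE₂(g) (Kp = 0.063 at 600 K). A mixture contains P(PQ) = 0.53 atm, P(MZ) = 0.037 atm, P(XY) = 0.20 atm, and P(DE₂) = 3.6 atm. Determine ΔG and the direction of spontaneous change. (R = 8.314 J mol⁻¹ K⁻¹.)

ΔG = -12.9 kJ/mol; the forward reaction is spontaneous

(B₂ is a pure liquid — omitted from Qp.)
Qp = P(MZ)²·P(XY)²·P(DE₂)² / P(PQ)³ = (0.037)²·(0.20)²·(3.6)² / (0.53)³ = 0.00477
ΔG = RT ln(Qp/Kp) = (8.314 J mol⁻¹ K⁻¹)(600 K) × ln(0.00477/0.063)
   = (4.988 kJ/mol)(-2.581) = -12.9 kJ/mol
ΔG < 0, so the forward reaction is spontaneous (proceeds forward).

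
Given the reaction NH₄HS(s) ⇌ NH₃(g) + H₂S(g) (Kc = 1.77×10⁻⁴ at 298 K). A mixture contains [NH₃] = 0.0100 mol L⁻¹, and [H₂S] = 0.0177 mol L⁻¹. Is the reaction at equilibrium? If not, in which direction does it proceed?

no net change (already at equilibrium)

(NH₄HS is a pure solid — omitted from Qc.)
Qc = [NH₃]·[H₂S] = (0.0100)·(0.0177) = 1.77×10⁻⁴
Qc = 1.77×10⁻⁴ = Kc, so the system is already at equilibrium.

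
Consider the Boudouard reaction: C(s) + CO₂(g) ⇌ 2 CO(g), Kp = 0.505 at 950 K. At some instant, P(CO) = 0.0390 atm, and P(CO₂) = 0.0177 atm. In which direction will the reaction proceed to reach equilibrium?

(C is a pure solid — omitted from Qp.)
Qp = P(CO)² / P(CO₂) = (0.0390)² / (0.0177) = 0.0859
Qp = 0.0859 < Kp = 0.505, so the forward reaction proceeds.

forward (toward products)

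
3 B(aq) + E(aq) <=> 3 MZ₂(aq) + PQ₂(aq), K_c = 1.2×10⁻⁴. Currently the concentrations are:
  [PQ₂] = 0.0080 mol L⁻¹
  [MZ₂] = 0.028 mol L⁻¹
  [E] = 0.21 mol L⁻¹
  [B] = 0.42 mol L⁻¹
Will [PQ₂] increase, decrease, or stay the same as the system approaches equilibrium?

Q_c = [MZ₂]³·[PQ₂] / ([B]³·[E]) = (0.028)³·(0.0080) / ((0.42)³·(0.21)) = 1.1×10⁻⁵
Q_c = 1.1×10⁻⁵ < K_c = 1.2×10⁻⁴: net forward reaction.
PQ₂ is a product, so it increases.

increase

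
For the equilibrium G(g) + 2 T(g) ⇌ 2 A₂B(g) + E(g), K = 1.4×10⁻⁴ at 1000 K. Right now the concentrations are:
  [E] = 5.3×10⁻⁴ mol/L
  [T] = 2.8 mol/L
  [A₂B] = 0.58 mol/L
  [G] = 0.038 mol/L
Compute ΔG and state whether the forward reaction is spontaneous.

ΔG = 12.1 kJ/mol; the forward reaction is non-spontaneous

Q = [A₂B]²·[E] / ([G]·[T]²) = (0.58)²·(5.3×10⁻⁴) / ((0.038)·(2.8)²) = 5.98×10⁻⁴
ΔG = RT ln(Q/K) = (8.314 J mol⁻¹ K⁻¹)(1000 K) × ln(5.98×10⁻⁴/1.4×10⁻⁴)
   = (8.314 kJ/mol)(1.452) = 12.1 kJ/mol
ΔG > 0, so the forward reaction is non-spontaneous (proceeds in reverse).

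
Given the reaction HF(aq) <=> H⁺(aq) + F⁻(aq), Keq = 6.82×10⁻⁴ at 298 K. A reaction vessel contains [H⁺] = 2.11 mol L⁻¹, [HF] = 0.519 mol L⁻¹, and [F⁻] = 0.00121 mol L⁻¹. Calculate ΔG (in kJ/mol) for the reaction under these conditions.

ΔG = 4.90 kJ/mol

Q = [H⁺]·[F⁻] / [HF] = (2.11)·(0.00121) / (0.519) = 0.00492
ΔG = RT ln(Q/Keq) = (8.314 J mol⁻¹ K⁻¹)(298 K) × ln(0.00492/6.82×10⁻⁴)
   = (2.478 kJ/mol)(1.976) = 4.90 kJ/mol
ΔG > 0, so the forward reaction is non-spontaneous (proceeds in reverse).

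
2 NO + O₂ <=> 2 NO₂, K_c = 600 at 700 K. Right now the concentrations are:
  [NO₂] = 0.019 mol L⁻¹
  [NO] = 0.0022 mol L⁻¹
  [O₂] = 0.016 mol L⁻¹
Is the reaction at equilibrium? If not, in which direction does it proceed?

to the left

Q_c = [NO₂]² / ([NO]²·[O₂]) = (0.019)² / ((0.0022)²·(0.016)) = 4700
Q_c = 4700 > K_c = 600, so the reverse reaction proceeds.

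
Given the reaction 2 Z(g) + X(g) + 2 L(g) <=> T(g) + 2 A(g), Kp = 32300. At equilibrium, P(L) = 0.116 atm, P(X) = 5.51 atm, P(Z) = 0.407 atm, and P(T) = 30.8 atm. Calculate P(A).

At equilibrium, Kp = P(T)·P(A)² / (P(Z)²·P(X)·P(L)²) = 32300.
(30.8)·(P(A))² / ((0.407)²·(5.51)·(0.116)²) = 32300
P(A)² = 12.9 ⇒ P(A) = 3.59 atm

P(A) = 3.59 atm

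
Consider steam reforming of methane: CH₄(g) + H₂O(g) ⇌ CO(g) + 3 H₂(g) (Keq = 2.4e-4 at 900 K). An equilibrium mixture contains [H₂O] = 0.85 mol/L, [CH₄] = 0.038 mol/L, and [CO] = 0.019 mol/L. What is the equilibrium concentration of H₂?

At equilibrium, Keq = [CO]·[H₂]³ / ([CH₄]·[H₂O]) = 2.4e-4.
(0.019)·([H₂])³ / ((0.038)·(0.85)) = 2.4e-4
[H₂]³ = 4.08e-4 ⇒ [H₂] = 0.074 mol/L

[H₂] = 0.074 mol/L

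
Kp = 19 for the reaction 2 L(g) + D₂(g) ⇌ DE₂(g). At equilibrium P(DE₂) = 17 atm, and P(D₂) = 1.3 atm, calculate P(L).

At equilibrium, Kp = P(DE₂) / (P(L)²·P(D₂)) = 19.
(17) / ((P(L))²·(1.3)) = 19
P(L)² = 0.688 ⇒ P(L) = 0.83 atm

P(L) = 0.83 atm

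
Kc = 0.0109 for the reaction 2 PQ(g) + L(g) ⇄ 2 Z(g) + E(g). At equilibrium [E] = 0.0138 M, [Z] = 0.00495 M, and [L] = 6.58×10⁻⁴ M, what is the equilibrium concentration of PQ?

[PQ] = 0.217 M

At equilibrium, Kc = [Z]²·[E] / ([PQ]²·[L]) = 0.0109.
(0.00495)²·(0.0138) / (([PQ])²·(6.58×10⁻⁴)) = 0.0109
[PQ]² = 0.0471 ⇒ [PQ] = 0.217 M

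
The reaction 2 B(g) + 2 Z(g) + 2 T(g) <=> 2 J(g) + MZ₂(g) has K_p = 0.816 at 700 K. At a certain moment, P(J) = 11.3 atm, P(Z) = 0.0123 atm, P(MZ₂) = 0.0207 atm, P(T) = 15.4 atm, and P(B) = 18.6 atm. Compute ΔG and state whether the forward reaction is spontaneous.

ΔG = -7.82 kJ/mol; the forward reaction is spontaneous

Q_p = P(J)²·P(MZ₂) / (P(B)²·P(Z)²·P(T)²) = (11.3)²·(0.0207) / ((18.6)²·(0.0123)²·(15.4)²) = 0.213
ΔG = RT ln(Q_p/K_p) = (8.314 J mol⁻¹ K⁻¹)(700 K) × ln(0.213/0.816)
   = (5.820 kJ/mol)(-1.343) = -7.82 kJ/mol
ΔG < 0, so the forward reaction is spontaneous (proceeds forward).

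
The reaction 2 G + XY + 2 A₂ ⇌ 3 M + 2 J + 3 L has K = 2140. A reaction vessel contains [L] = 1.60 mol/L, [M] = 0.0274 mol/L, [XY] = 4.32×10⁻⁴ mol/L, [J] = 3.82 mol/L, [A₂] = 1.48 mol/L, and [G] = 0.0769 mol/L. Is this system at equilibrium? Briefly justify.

no; Q < K, reaction proceeds forward

Q = [M]³·[J]²·[L]³ / ([G]²·[XY]·[A₂]²) = (0.0274)³·(3.82)²·(1.60)³ / ((0.0769)²·(4.32×10⁻⁴)·(1.48)²) = 220
Q = 220 < K = 2140: net forward reaction.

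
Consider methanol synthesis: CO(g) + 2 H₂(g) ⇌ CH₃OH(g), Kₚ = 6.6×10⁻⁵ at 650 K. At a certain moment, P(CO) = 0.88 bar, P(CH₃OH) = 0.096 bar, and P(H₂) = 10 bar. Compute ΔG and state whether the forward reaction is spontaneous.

ΔG = 15.2 kJ/mol; the forward reaction is non-spontaneous

Qₚ = P(CH₃OH) / (P(CO)·P(H₂)²) = (0.096) / ((0.88)·(10)²) = 0.00109
ΔG = RT ln(Qₚ/Kₚ) = (8.314 J mol⁻¹ K⁻¹)(650 K) × ln(0.00109/6.6×10⁻⁵)
   = (5.404 kJ/mol)(2.804) = 15.2 kJ/mol
ΔG > 0, so the forward reaction is non-spontaneous (proceeds in reverse).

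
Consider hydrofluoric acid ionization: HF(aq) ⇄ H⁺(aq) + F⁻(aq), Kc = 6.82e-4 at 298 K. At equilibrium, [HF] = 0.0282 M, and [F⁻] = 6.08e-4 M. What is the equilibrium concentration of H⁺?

At equilibrium, Kc = [H⁺]·[F⁻] / [HF] = 6.82e-4.
([H⁺])·(6.08e-4) / (0.0282) = 6.82e-4
[H⁺] = 0.0316 M

[H⁺] = 0.0316 M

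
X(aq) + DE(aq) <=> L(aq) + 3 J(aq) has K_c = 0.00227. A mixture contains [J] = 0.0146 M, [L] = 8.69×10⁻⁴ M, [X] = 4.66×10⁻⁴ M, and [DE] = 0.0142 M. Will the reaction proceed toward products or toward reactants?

to the right

Q_c = [L]·[J]³ / ([X]·[DE]) = (8.69×10⁻⁴)·(0.0146)³ / ((4.66×10⁻⁴)·(0.0142)) = 4.09×10⁻⁴
Q_c = 4.09×10⁻⁴ < K_c = 0.00227, so the forward reaction proceeds.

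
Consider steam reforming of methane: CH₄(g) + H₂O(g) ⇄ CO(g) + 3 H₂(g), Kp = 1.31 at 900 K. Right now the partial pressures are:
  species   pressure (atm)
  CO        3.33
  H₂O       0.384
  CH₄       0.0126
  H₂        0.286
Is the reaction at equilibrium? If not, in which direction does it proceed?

Qp = P(CO)·P(H₂)³ / (P(CH₄)·P(H₂O)) = (3.33)·(0.286)³ / ((0.0126)·(0.384)) = 16.1
Qp = 16.1 > Kp = 1.31, so the reverse reaction proceeds.

in the reverse direction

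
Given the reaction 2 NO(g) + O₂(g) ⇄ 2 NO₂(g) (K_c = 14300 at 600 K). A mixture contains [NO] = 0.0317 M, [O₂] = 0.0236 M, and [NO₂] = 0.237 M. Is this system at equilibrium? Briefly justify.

Q_c = [NO₂]² / ([NO]²·[O₂]) = (0.237)² / ((0.0317)²·(0.0236)) = 2370
Q_c = 2370 < K_c = 14300: net forward reaction.

no; Q < K, reaction proceeds forward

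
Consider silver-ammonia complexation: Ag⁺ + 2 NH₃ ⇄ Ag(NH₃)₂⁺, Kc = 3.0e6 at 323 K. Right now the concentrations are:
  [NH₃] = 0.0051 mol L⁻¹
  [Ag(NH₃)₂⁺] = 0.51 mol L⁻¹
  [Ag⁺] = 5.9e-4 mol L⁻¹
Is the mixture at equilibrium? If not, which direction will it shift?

no; Q > K, reaction proceeds in reverse

Qc = [Ag(NH₃)₂⁺] / ([Ag⁺]·[NH₃]²) = (0.51) / ((5.9e-4)·(0.0051)²) = 3.3e7
Qc = 3.3e7 > Kc = 3.0e6: net reverse reaction.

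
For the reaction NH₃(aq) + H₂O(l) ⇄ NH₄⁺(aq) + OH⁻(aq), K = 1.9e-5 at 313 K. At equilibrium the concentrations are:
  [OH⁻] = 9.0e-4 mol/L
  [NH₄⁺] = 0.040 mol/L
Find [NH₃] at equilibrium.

(H₂O is a pure liquid — omitted from K.)
At equilibrium, K = [NH₄⁺]·[OH⁻] / [NH₃] = 1.9e-5.
(0.040)·(9.0e-4) / ([NH₃]) = 1.9e-5
[NH₃] = 1.89 = 1.9 mol/L

[NH₃] = 1.9 mol/L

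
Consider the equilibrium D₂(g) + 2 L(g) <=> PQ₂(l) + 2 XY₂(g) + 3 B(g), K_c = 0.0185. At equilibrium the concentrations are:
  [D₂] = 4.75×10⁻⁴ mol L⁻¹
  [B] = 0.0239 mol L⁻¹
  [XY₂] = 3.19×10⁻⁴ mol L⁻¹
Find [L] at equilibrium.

[L] = 3.98×10⁻⁴ mol L⁻¹

(PQ₂ is a pure liquid — omitted from K_c.)
At equilibrium, K_c = [XY₂]²·[B]³ / ([D₂]·[L]²) = 0.0185.
(3.19×10⁻⁴)²·(0.0239)³ / ((4.75×10⁻⁴)·([L])²) = 0.0185
[L]² = 1.58×10⁻⁷ ⇒ [L] = 3.98×10⁻⁴ mol L⁻¹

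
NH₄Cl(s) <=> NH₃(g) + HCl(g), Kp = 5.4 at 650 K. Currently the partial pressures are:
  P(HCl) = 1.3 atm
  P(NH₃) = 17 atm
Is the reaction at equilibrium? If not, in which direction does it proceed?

to the left

(NH₄Cl is a pure solid — omitted from Qp.)
Qp = P(NH₃)·P(HCl) = (17)·(1.3) = 22
Qp = 22 > Kp = 5.4, so the reverse reaction proceeds.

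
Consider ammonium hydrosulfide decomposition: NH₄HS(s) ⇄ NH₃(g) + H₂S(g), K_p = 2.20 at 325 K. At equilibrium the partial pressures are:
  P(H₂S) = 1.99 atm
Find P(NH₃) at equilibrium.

(NH₄HS is a pure solid — omitted from K_p.)
At equilibrium, K_p = P(NH₃)·P(H₂S) = 2.20.
(P(NH₃))·(1.99) = 2.20
P(NH₃) = 1.11 atm

P(NH₃) = 1.11 atm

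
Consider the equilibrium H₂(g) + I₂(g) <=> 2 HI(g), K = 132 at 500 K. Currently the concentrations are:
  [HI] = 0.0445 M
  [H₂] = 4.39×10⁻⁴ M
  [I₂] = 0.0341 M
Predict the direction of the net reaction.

no net change (already at equilibrium)

Q = [HI]² / ([H₂]·[I₂]) = (0.0445)² / ((4.39×10⁻⁴)·(0.0341)) = 132
Q = 132 = K, so the system is already at equilibrium.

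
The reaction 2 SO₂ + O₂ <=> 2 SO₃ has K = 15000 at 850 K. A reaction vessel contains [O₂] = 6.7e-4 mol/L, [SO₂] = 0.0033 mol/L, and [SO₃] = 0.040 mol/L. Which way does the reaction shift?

Q = [SO₃]² / ([SO₂]²·[O₂]) = (0.040)² / ((0.0033)²·(6.7e-4)) = 2.2e5
Q = 2.2e5 > K = 15000, so the reverse reaction proceeds.

reverse (toward reactants)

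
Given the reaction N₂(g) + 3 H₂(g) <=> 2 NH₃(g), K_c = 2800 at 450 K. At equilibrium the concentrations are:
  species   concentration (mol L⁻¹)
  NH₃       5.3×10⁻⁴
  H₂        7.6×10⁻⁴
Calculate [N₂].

At equilibrium, K_c = [NH₃]² / ([N₂]·[H₂]³) = 2800.
(5.3×10⁻⁴)² / (([N₂])·(7.6×10⁻⁴)³) = 2800
[N₂] = 0.229 = 0.23 mol L⁻¹

[N₂] = 0.23 mol L⁻¹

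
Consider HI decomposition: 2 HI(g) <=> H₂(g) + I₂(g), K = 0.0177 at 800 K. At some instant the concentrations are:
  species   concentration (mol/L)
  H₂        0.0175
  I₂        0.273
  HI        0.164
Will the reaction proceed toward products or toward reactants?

Q = [H₂]·[I₂] / [HI]² = (0.0175)·(0.273) / (0.164)² = 0.178
Q = 0.178 > K = 0.0177, so the reverse reaction proceeds.

toward reactants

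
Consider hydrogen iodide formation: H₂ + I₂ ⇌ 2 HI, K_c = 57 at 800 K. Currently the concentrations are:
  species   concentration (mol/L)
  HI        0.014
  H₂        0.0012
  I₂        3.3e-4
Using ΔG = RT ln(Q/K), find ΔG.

ΔG = 14.4 kJ/mol

Q_c = [HI]² / ([H₂]·[I₂]) = (0.014)² / ((0.0012)·(3.3e-4)) = 495
ΔG = RT ln(Q_c/K_c) = (8.314 J mol⁻¹ K⁻¹)(800 K) × ln(495/57)
   = (6.651 kJ/mol)(2.162) = 14.4 kJ/mol
ΔG > 0, so the forward reaction is non-spontaneous (proceeds in reverse).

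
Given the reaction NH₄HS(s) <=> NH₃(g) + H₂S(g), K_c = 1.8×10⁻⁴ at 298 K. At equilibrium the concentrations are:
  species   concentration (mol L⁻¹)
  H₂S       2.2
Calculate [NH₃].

[NH₃] = 8.2×10⁻⁵ mol L⁻¹

(NH₄HS is a pure solid — omitted from K_c.)
At equilibrium, K_c = [NH₃]·[H₂S] = 1.8×10⁻⁴.
([NH₃])·(2.2) = 1.8×10⁻⁴
[NH₃] = 8.18×10⁻⁵ = 8.2×10⁻⁵ mol L⁻¹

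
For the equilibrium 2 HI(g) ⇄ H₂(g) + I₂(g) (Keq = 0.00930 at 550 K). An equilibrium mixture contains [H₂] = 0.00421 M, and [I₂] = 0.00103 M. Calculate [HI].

[HI] = 0.0216 M

At equilibrium, Keq = [H₂]·[I₂] / [HI]² = 0.00930.
(0.00421)·(0.00103) / ([HI])² = 0.00930
[HI]² = 4.66×10⁻⁴ ⇒ [HI] = 0.0216 M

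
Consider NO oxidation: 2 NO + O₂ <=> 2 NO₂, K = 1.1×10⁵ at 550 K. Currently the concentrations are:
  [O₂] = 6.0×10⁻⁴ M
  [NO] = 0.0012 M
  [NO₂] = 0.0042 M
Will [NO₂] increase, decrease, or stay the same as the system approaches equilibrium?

Q = [NO₂]² / ([NO]²·[O₂]) = (0.0042)² / ((0.0012)²·(6.0×10⁻⁴)) = 20000
Q = 20000 < K = 1.1×10⁵: net forward reaction.
NO₂ is a product, so it increases.

increase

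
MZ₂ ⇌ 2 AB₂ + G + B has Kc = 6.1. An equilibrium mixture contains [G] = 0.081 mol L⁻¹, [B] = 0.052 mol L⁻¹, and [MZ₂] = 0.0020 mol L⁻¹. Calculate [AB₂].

At equilibrium, Kc = [AB₂]²·[G]·[B] / [MZ₂] = 6.1.
([AB₂])²·(0.081)·(0.052) / (0.0020) = 6.1
[AB₂]² = 2.90 ⇒ [AB₂] = 1.7 mol L⁻¹

[AB₂] = 1.7 mol L⁻¹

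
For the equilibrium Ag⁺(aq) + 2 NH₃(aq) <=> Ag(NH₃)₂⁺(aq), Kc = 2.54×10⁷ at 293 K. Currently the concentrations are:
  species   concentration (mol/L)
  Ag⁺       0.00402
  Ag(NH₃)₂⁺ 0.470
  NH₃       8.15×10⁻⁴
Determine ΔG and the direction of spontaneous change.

ΔG = 4.72 kJ/mol; the forward reaction is non-spontaneous

Qc = [Ag(NH₃)₂⁺] / ([Ag⁺]·[NH₃]²) = (0.470) / ((0.00402)·(8.15×10⁻⁴)²) = 1.76×10⁸
ΔG = RT ln(Qc/Kc) = (8.314 J mol⁻¹ K⁻¹)(293 K) × ln(1.76×10⁸/2.54×10⁷)
   = (2.436 kJ/mol)(1.936) = 4.72 kJ/mol
ΔG > 0, so the forward reaction is non-spontaneous (proceeds in reverse).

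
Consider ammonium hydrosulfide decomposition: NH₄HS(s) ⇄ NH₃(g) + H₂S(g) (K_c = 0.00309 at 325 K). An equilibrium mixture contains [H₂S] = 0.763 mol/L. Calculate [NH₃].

(NH₄HS is a pure solid — omitted from K_c.)
At equilibrium, K_c = [NH₃]·[H₂S] = 0.00309.
([NH₃])·(0.763) = 0.00309
[NH₃] = 0.00405 mol/L

[NH₃] = 0.00405 mol/L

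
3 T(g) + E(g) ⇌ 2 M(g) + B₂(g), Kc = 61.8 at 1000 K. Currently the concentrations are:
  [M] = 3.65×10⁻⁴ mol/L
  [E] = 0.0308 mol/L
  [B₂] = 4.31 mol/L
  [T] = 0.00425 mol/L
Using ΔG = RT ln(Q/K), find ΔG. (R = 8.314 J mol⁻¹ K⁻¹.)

Qc = [M]²·[B₂] / ([T]³·[E]) = (3.65×10⁻⁴)²·(4.31) / ((0.00425)³·(0.0308)) = 243
ΔG = RT ln(Qc/Kc) = (8.314 J mol⁻¹ K⁻¹)(1000 K) × ln(243/61.8)
   = (8.314 kJ/mol)(1.369) = 11.4 kJ/mol
ΔG > 0, so the forward reaction is non-spontaneous (proceeds in reverse).

ΔG = 11.4 kJ/mol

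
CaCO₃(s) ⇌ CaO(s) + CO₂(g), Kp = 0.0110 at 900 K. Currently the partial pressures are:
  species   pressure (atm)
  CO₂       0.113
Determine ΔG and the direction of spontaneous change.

(CaCO₃, CaO are pure solids — omitted from Qp.)
Qp = P(CO₂) = 0.113
ΔG = RT ln(Qp/Kp) = (8.314 J mol⁻¹ K⁻¹)(900 K) × ln(0.113/0.0110)
   = (7.483 kJ/mol)(2.329) = 17.4 kJ/mol
ΔG > 0, so the forward reaction is non-spontaneous (proceeds in reverse).

ΔG = 17.4 kJ/mol; the forward reaction is non-spontaneous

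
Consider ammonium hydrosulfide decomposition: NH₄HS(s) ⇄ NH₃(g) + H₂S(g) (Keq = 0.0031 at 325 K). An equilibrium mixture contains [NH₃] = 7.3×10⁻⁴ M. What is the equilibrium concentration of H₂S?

(NH₄HS is a pure solid — omitted from Keq.)
At equilibrium, Keq = [NH₃]·[H₂S] = 0.0031.
(7.3×10⁻⁴)·([H₂S]) = 0.0031
[H₂S] = 4.25 = 4.2 M

[H₂S] = 4.2 M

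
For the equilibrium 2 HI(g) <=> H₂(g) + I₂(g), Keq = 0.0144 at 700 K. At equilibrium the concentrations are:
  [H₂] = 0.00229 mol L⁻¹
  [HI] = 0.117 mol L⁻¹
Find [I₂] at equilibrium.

At equilibrium, Keq = [H₂]·[I₂] / [HI]² = 0.0144.
(0.00229)·([I₂]) / (0.117)² = 0.0144
[I₂] = 0.0861 mol L⁻¹

[I₂] = 0.0861 mol L⁻¹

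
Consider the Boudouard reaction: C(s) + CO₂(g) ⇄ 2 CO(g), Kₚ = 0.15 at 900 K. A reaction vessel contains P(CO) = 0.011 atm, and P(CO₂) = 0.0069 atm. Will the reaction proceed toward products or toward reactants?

(C is a pure solid — omitted from Qₚ.)
Qₚ = P(CO)² / P(CO₂) = (0.011)² / (0.0069) = 0.018
Qₚ = 0.018 < Kₚ = 0.15, so the forward reaction proceeds.

in the forward direction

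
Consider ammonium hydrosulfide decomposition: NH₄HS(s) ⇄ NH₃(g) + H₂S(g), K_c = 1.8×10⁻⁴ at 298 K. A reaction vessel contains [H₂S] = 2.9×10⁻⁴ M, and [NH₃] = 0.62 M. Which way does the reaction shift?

(NH₄HS is a pure solid — omitted from Q_c.)
Q_c = [NH₃]·[H₂S] = (0.62)·(2.9×10⁻⁴) = 1.8×10⁻⁴
Q_c = 1.8×10⁻⁴ = K_c, so the system is already at equilibrium.

no net change (already at equilibrium)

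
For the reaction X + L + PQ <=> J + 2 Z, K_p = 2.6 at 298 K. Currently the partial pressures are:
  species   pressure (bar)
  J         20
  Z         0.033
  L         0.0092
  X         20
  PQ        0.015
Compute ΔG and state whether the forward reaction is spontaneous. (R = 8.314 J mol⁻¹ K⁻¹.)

ΔG = 2.75 kJ/mol; the forward reaction is non-spontaneous

Q_p = P(J)·P(Z)² / (P(X)·P(L)·P(PQ)) = (20)·(0.033)² / ((20)·(0.0092)·(0.015)) = 7.89
ΔG = RT ln(Q_p/K_p) = (8.314 J mol⁻¹ K⁻¹)(298 K) × ln(7.89/2.6)
   = (2.478 kJ/mol)(1.110) = 2.75 kJ/mol
ΔG > 0, so the forward reaction is non-spontaneous (proceeds in reverse).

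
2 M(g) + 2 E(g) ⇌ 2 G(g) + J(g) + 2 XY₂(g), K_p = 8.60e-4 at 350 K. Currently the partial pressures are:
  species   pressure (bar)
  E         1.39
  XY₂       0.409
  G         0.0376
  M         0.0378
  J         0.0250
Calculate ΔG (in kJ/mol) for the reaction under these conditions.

ΔG = 2.65 kJ/mol

Q_p = P(G)²·P(J)·P(XY₂)² / (P(M)²·P(E)²) = (0.0376)²·(0.0250)·(0.409)² / ((0.0378)²·(1.39)²) = 0.00214
ΔG = RT ln(Q_p/K_p) = (8.314 J mol⁻¹ K⁻¹)(350 K) × ln(0.00214/8.60e-4)
   = (2.910 kJ/mol)(0.9116) = 2.65 kJ/mol
ΔG > 0, so the forward reaction is non-spontaneous (proceeds in reverse).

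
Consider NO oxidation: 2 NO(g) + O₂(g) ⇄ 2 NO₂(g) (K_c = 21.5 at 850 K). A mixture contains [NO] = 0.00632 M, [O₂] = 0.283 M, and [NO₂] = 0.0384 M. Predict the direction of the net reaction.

reverse (toward reactants)

Q_c = [NO₂]² / ([NO]²·[O₂]) = (0.0384)² / ((0.00632)²·(0.283)) = 130
Q_c = 130 > K_c = 21.5, so the reverse reaction proceeds.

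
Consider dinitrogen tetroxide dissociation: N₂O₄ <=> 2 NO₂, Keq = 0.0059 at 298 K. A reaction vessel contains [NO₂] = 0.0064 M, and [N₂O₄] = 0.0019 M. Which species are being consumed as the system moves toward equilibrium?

Q = [NO₂]² / [N₂O₄] = (0.0064)² / (0.0019) = 0.022
Q = 0.022 > Keq = 0.0059: net reverse reaction.

NO₂ (products)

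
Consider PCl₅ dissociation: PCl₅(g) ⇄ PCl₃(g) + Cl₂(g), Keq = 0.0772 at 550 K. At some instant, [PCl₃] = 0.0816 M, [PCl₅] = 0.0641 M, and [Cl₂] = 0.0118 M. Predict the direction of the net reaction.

toward products

Q = [PCl₃]·[Cl₂] / [PCl₅] = (0.0816)·(0.0118) / (0.0641) = 0.0150
Q = 0.0150 < Keq = 0.0772, so the forward reaction proceeds.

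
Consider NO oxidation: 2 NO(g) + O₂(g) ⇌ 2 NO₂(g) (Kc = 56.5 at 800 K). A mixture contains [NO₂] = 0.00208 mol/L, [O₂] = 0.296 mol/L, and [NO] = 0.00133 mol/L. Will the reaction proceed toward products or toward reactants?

Qc = [NO₂]² / ([NO]²·[O₂]) = (0.00208)² / ((0.00133)²·(0.296)) = 8.26
Qc = 8.26 < Kc = 56.5, so the forward reaction proceeds.

to the right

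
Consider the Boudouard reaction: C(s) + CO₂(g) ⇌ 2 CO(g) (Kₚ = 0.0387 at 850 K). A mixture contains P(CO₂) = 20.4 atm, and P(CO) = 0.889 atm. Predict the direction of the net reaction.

(C is a pure solid — omitted from Qₚ.)
Qₚ = P(CO)² / P(CO₂) = (0.889)² / (20.4) = 0.0387
Qₚ = 0.0387 = Kₚ, so the system is already at equilibrium.

at equilibrium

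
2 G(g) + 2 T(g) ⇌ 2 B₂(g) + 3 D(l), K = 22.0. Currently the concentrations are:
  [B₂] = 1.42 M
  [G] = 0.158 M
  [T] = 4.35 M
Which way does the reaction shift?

forward (toward products)

(D is a pure liquid — omitted from Q.)
Q = [B₂]² / ([G]²·[T]²) = (1.42)² / ((0.158)²·(4.35)²) = 4.27
Q = 4.27 < K = 22.0, so the forward reaction proceeds.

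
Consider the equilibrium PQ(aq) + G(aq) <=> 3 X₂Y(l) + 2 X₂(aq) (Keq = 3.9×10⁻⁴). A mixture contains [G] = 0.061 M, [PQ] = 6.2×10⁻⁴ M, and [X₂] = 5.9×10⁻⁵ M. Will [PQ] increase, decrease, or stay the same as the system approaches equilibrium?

(X₂Y is a pure liquid — omitted from Q.)
Q = [X₂]² / ([PQ]·[G]) = (5.9×10⁻⁵)² / ((6.2×10⁻⁴)·(0.061)) = 9.2×10⁻⁵
Q = 9.2×10⁻⁵ < Keq = 3.9×10⁻⁴: net forward reaction.
PQ is a reactant, so it decreases.

decrease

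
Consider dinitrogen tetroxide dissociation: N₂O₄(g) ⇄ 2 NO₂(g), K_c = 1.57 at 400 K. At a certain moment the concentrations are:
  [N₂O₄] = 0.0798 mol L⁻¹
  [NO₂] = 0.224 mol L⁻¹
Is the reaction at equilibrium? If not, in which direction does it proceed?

forward (toward products)

Q_c = [NO₂]² / [N₂O₄] = (0.224)² / (0.0798) = 0.629
Q_c = 0.629 < K_c = 1.57, so the forward reaction proceeds.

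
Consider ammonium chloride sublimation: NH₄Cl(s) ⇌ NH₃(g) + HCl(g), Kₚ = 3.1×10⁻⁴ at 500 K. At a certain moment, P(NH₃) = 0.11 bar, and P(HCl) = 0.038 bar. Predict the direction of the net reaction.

(NH₄Cl is a pure solid — omitted from Qₚ.)
Qₚ = P(NH₃)·P(HCl) = (0.11)·(0.038) = 0.0042
Qₚ = 0.0042 > Kₚ = 3.1×10⁻⁴, so the reverse reaction proceeds.

reverse (toward reactants)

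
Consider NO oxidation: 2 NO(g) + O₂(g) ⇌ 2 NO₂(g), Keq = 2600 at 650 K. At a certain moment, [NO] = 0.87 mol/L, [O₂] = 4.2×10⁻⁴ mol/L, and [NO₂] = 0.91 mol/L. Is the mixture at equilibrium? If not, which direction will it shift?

Q = [NO₂]² / ([NO]²·[O₂]) = (0.91)² / ((0.87)²·(4.2×10⁻⁴)) = 2600
Q = 2600 = Keq; the system is at equilibrium.

yes, at equilibrium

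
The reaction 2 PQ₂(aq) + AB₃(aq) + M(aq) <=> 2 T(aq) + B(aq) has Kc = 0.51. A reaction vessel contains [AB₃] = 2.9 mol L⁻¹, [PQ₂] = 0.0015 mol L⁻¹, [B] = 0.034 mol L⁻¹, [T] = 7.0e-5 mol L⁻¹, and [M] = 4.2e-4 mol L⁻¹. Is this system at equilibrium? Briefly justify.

Qc = [T]²·[B] / ([PQ₂]²·[AB₃]·[M]) = (7.0e-5)²·(0.034) / ((0.0015)²·(2.9)·(4.2e-4)) = 0.061
Qc = 0.061 < Kc = 0.51: net forward reaction.

no; Q < K, reaction proceeds forward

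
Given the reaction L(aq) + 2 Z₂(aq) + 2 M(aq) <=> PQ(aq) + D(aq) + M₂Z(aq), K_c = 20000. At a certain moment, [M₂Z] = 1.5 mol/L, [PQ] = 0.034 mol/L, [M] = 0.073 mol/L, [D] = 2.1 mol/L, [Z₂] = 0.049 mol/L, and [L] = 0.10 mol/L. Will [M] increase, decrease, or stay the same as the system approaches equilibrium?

Q_c = [PQ]·[D]·[M₂Z] / ([L]·[Z₂]²·[M]²) = (0.034)·(2.1)·(1.5) / ((0.10)·(0.049)²·(0.073)²) = 84000
Q_c = 84000 > K_c = 20000: net reverse reaction.
M is a reactant, so it increases.

increase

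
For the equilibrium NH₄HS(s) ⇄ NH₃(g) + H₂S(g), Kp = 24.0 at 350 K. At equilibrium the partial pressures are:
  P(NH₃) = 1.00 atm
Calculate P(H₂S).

P(H₂S) = 24.0 atm

(NH₄HS is a pure solid — omitted from Kp.)
At equilibrium, Kp = P(NH₃)·P(H₂S) = 24.0.
(1.00)·(P(H₂S)) = 24.0
P(H₂S) = 24.0 atm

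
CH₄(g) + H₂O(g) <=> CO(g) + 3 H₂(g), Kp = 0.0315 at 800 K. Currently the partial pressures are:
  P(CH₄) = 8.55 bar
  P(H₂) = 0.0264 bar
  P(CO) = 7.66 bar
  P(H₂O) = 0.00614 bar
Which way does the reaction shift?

Qp = P(CO)·P(H₂)³ / (P(CH₄)·P(H₂O)) = (7.66)·(0.0264)³ / ((8.55)·(0.00614)) = 0.00268
Qp = 0.00268 < Kp = 0.0315, so the forward reaction proceeds.

toward products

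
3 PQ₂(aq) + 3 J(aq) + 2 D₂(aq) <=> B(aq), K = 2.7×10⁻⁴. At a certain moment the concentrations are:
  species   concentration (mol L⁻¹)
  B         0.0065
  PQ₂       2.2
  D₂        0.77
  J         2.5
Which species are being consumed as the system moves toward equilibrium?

PQ₂, J, D₂ (reactants)

Q = [B] / ([PQ₂]³·[J]³·[D₂]²) = (0.0065) / ((2.2)³·(2.5)³·(0.77)²) = 6.6×10⁻⁵
Q = 6.6×10⁻⁵ < K = 2.7×10⁻⁴: net forward reaction.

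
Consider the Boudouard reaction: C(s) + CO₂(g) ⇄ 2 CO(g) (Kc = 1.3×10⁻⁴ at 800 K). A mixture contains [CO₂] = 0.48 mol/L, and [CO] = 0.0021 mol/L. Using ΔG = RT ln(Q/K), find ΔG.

(C is a pure solid — omitted from Qc.)
Qc = [CO]² / [CO₂] = (0.0021)² / (0.48) = 9.19×10⁻⁶
ΔG = RT ln(Qc/Kc) = (8.314 J mol⁻¹ K⁻¹)(800 K) × ln(9.19×10⁻⁶/1.3×10⁻⁴)
   = (6.651 kJ/mol)(-2.649) = -17.6 kJ/mol
ΔG < 0, so the forward reaction is spontaneous (proceeds forward).

ΔG = -17.6 kJ/mol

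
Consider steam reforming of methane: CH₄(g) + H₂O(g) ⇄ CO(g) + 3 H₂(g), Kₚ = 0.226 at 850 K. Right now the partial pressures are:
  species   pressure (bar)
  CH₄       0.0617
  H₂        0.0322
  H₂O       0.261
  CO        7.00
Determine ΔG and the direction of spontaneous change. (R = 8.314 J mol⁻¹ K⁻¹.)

ΔG = -19.4 kJ/mol; the forward reaction is spontaneous

Qₚ = P(CO)·P(H₂)³ / (P(CH₄)·P(H₂O)) = (7.00)·(0.0322)³ / ((0.0617)·(0.261)) = 0.0145
ΔG = RT ln(Qₚ/Kₚ) = (8.314 J mol⁻¹ K⁻¹)(850 K) × ln(0.0145/0.226)
   = (7.067 kJ/mol)(-2.746) = -19.4 kJ/mol
ΔG < 0, so the forward reaction is spontaneous (proceeds forward).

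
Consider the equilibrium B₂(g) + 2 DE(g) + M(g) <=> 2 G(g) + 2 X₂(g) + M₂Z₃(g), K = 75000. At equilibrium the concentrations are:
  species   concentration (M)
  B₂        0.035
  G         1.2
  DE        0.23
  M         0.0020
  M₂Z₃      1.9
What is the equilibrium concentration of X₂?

[X₂] = 0.32 M

At equilibrium, K = [G]²·[X₂]²·[M₂Z₃] / ([B₂]·[DE]²·[M]) = 75000.
(1.2)²·([X₂])²·(1.9) / ((0.035)·(0.23)²·(0.0020)) = 75000
[X₂]² = 0.102 ⇒ [X₂] = 0.32 M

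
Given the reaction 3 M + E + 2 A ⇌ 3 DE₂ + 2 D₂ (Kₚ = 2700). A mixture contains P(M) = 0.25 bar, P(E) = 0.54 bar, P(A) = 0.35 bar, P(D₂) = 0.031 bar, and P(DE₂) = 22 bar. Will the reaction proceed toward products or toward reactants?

toward reactants

Qₚ = P(DE₂)³·P(D₂)² / (P(M)³·P(E)·P(A)²) = (22)³·(0.031)² / ((0.25)³·(0.54)·(0.35)²) = 9900
Qₚ = 9900 > Kₚ = 2700, so the reverse reaction proceeds.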